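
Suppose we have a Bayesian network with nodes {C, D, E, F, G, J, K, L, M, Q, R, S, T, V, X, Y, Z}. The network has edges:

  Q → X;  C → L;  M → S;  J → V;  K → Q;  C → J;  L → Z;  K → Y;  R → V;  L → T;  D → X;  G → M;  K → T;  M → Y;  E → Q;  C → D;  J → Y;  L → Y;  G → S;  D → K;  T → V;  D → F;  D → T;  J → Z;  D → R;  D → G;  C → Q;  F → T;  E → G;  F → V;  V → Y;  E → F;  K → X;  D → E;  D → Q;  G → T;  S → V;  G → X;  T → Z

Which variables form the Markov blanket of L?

{C, D, F, G, J, K, M, T, V, Y, Z}

A node's Markov blanket = Pa ∪ Ch ∪ (parents of Ch other than the node itself).
L's parents: C.
L's children: T, Y, Z.
For each child, the remaining parents (spouses of L):
  T's other parents are D, F, G, K.
  Y also has parents J, K, M, V.
  Z's other parents are J, T.
Taking the union gives {C, D, F, G, J, K, M, T, V, Y, Z}.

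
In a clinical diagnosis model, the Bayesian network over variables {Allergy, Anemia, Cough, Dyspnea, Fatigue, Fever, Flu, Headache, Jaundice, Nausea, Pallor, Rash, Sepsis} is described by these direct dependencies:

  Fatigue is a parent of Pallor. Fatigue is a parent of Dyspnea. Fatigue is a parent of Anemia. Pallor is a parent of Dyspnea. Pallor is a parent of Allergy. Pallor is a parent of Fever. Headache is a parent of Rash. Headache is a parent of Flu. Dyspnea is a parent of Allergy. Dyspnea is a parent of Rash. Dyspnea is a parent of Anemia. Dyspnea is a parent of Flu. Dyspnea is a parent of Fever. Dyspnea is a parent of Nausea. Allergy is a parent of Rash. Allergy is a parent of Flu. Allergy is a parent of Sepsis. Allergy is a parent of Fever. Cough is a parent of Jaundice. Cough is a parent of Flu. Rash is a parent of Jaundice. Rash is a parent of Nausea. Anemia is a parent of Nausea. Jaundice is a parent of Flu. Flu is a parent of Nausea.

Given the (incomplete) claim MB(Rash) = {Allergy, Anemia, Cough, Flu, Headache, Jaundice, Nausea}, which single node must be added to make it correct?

By definition, MB(Rash) is built from Rash's parents, Rash's children, and the co-parents of Rash.
Rash has parents Allergy, Dyspnea, Headache.
Rash's children: Jaundice, Nausea.
Parents of each child, excluding Rash:
  Jaundice: Cough
  Nausea: Anemia, Dyspnea, Flu
MB(Rash) = {Allergy, Anemia, Cough, Dyspnea, Flu, Headache, Jaundice, Nausea}.
Comparing with the claimed set, Dyspnea is missing.

Dyspnea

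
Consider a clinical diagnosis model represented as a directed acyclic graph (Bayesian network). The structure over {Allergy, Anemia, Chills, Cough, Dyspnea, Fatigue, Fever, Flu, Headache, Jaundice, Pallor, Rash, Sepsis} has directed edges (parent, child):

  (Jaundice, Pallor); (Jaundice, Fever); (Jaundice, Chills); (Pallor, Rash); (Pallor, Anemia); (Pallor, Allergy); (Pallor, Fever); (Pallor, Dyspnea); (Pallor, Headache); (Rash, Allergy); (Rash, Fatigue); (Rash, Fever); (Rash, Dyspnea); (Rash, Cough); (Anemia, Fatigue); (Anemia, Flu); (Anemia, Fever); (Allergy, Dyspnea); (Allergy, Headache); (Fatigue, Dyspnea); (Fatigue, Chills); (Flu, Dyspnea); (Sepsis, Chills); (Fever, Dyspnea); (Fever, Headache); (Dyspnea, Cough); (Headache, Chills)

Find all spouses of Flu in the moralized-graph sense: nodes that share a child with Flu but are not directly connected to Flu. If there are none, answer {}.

{Allergy, Fatigue, Fever, Pallor, Rash}

Children of Flu: Dyspnea.
  parents(Dyspnea) \ {Flu} = {Allergy, Fatigue, Fever, Pallor, Rash}.
Excluding nodes already adjacent to Flu (Anemia, Dyspnea), the co-parent-only contribution is {Allergy, Fatigue, Fever, Pallor, Rash}.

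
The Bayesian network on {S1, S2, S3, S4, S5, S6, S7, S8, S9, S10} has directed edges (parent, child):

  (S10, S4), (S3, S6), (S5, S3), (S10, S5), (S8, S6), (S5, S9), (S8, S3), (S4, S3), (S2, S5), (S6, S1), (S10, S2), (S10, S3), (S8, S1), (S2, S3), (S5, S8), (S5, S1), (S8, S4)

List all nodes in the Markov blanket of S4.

{S2, S3, S5, S8, S10}

Pa(S4) = {S8, S10}.
Ch(S4) = {S3}.
Parents of each child, excluding S4:
  parents(S3) \ {S4} = {S2, S5, S8, S10}.
Taking the union gives {S2, S3, S5, S8, S10}.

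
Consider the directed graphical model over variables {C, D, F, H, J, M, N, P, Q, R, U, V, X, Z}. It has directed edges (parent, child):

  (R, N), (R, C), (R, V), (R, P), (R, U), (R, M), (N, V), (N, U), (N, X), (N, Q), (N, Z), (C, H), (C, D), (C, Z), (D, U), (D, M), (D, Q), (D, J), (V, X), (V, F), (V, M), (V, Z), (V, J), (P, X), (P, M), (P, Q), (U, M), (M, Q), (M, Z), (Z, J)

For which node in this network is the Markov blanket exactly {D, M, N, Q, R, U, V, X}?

P

The target node must have every member of {D, M, N, Q, R, U, V, X} as a parent, child, or co-parent, and no others.
Parents of P: R; children: M, Q, X; co-parents: D, M, N, R, U, V.
These exactly cover the given set, so the node is P.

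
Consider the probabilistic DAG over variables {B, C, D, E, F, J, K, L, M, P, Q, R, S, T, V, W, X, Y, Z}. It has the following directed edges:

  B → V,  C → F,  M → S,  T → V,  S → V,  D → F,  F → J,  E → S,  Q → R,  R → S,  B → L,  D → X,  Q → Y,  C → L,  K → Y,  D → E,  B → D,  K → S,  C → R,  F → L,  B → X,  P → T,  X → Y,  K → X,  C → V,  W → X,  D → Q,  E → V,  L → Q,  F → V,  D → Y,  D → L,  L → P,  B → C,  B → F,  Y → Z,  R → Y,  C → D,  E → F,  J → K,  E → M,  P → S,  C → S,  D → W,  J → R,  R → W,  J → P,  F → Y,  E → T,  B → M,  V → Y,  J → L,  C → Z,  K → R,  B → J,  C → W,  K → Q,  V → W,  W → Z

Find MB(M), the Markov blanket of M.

{B, C, E, K, P, R, S}

By definition, MB(M) is built from M's parents, M's children, and the co-parents of M.
M's parents: B, E.
M has child S.
Parents of each child, excluding M:
  parents(S) \ {M} = {C, E, K, P, R}.
Taking the union gives {B, C, E, K, P, R, S}.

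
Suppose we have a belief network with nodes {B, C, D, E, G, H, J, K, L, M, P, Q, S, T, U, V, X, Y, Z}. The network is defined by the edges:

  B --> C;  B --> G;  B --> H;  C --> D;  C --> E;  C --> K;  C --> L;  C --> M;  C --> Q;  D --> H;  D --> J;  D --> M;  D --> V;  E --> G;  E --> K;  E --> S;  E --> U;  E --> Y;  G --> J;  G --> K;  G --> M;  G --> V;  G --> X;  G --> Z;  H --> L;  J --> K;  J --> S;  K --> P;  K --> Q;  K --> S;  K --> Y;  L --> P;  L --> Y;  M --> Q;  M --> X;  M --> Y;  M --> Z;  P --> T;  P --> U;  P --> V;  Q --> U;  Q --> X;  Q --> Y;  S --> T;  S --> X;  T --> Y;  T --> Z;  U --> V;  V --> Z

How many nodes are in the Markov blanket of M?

Ch(M) = {Q, X, Y, Z}.
Pa(M) = {C, D, G}.
Co-parents of M (other parents of its children):
  parents(Q) \ {M} = {C, K}.
  X's other parents are G, Q, S.
  Y's other parents are E, K, L, Q, T.
  Z also has parents G, T, V.
MB(M) = {C, D, E, G, K, L, Q, S, T, V, X, Y, Z}, which has 13 nodes.

13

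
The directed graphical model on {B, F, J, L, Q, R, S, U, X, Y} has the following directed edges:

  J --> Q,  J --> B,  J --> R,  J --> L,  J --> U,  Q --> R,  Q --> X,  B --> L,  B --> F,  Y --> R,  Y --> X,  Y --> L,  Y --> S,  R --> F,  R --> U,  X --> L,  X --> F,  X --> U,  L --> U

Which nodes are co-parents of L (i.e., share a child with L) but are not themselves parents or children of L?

Children of L: U.
  U's other parents are J, R, X.
Excluding nodes already adjacent to L (B, J, U, X, Y), the co-parent-only contribution is {R}.

{R}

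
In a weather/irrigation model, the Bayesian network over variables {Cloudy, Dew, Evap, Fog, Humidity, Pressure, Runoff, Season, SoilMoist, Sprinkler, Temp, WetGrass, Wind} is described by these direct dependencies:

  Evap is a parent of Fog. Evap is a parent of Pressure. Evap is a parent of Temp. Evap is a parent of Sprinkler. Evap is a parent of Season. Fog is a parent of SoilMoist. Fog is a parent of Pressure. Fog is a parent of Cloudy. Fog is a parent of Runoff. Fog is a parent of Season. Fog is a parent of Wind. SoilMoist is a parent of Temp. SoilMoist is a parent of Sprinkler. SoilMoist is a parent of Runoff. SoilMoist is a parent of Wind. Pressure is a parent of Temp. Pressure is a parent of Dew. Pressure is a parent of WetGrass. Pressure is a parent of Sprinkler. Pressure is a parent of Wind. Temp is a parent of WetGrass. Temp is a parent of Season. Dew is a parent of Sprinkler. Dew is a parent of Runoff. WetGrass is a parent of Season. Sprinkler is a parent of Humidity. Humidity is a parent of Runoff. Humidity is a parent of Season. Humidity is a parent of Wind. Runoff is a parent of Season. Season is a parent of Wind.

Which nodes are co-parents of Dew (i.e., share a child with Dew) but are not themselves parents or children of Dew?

Children of Dew: Runoff, Sprinkler.
  parents(Sprinkler) \ {Dew} = {Evap, Pressure, SoilMoist}.
  parents(Runoff) \ {Dew} = {Fog, Humidity, SoilMoist}.
Excluding nodes already adjacent to Dew (Pressure, Runoff, Sprinkler), the co-parent-only contribution is {Evap, Fog, Humidity, SoilMoist}.

{Evap, Fog, Humidity, SoilMoist}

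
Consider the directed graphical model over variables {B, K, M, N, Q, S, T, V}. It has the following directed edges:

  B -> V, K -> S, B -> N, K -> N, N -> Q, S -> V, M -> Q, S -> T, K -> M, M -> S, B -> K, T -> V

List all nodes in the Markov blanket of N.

{B, K, M, Q}

The Markov blanket of a node is its parents, its children, and the other parents of its children.
N's parents: B, K.
Children of N: Q.
Other parents of N's children:
  Q also has parent M.
Taking the union gives {B, K, M, Q}.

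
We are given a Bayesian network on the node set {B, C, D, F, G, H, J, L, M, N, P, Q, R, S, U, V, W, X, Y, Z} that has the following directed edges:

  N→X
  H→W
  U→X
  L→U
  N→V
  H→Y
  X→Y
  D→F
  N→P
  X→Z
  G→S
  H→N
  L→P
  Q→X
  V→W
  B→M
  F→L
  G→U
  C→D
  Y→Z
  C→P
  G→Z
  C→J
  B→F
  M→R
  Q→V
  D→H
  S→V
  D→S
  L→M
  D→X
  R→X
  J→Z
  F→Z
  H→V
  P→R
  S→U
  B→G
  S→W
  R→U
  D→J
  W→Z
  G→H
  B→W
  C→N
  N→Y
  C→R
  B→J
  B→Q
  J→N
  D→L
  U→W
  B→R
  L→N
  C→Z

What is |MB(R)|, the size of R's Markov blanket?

By definition, MB(R) is built from R's parents, R's children, and the co-parents of R.
R's parents: B, C, M, P.
Ch(R) = {U, X}.
Other parents of R's children:
  U: G, L, S
  X: D, N, Q, U
MB(R) = {B, C, D, G, L, M, N, P, Q, S, U, X}, which has 12 nodes.

12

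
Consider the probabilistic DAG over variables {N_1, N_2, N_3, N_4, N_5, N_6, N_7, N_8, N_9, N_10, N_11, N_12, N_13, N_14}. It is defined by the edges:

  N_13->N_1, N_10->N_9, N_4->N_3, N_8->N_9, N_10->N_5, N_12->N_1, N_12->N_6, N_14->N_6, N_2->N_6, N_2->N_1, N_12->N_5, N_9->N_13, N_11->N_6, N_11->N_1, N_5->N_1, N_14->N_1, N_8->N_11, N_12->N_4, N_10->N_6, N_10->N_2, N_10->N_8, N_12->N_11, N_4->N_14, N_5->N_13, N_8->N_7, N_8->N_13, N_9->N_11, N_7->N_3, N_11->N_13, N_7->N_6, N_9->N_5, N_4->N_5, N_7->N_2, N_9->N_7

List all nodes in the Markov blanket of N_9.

N_9 has parents N_8, N_10.
N_9's children: N_5, N_7, N_11, N_13.
Other parents of N_9's children:
  parents(N_7) \ {N_9} = {N_8}.
  N_11 also has parents N_8, N_12.
  parents(N_5) \ {N_9} = {N_4, N_10, N_12}.
  N_13's other parents are N_5, N_8, N_11.
MB(N_9) = {N_4, N_5, N_7, N_8, N_10, N_11, N_12, N_13}.

{N_4, N_5, N_7, N_8, N_10, N_11, N_12, N_13}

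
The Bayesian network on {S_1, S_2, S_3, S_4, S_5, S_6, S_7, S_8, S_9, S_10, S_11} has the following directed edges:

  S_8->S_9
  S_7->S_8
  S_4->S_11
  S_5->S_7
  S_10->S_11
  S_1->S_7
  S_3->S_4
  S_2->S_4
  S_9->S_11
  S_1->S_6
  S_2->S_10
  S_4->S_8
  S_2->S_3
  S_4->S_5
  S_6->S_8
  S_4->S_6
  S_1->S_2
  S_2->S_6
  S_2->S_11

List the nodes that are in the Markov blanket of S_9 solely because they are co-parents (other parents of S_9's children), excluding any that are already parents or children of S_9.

{S_2, S_4, S_10}

Children of S_9: S_11.
  parents(S_11) \ {S_9} = {S_2, S_4, S_10}.
Excluding nodes already adjacent to S_9 (S_8, S_11), the co-parent-only contribution is {S_2, S_4, S_10}.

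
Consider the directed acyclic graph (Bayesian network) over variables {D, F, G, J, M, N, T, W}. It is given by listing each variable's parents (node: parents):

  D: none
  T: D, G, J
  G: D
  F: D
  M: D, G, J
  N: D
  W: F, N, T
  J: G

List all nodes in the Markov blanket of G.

{D, J, M, T}

Children of G: J, M, T.
Parents of G: D.
For each child, the remaining parents (spouses of G):
  J: no additional parents.
  parents(M) \ {G} = {D, J}.
  T also has parents D, J.
So the Markov blanket of G is {D, J, M, T}.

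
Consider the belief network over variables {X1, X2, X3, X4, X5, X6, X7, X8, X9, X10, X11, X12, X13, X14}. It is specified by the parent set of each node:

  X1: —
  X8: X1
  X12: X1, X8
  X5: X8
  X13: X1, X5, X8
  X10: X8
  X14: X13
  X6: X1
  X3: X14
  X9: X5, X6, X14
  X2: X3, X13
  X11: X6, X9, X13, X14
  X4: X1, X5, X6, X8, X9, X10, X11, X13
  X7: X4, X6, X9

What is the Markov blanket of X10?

A node's Markov blanket = Pa ∪ Ch ∪ (parents of Ch other than the node itself).
X10 has parent X8.
Ch(X10) = {X4}.
Co-parents of X10 (other parents of its children):
  X4 also has parents X1, X5, X6, X8, X9, X11, X13.
MB(X10) = {X1, X4, X5, X6, X8, X9, X11, X13}.

{X1, X4, X5, X6, X8, X9, X11, X13}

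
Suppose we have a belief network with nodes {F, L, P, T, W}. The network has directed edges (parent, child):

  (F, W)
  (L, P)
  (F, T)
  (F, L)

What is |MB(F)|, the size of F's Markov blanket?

3

F's parents: none.
F's children: L, T, W.
Other parents of F's children:
  L has no other parent.
  T has no other parent.
  W has no other parent.
MB(F) = {L, T, W}, which has 3 nodes.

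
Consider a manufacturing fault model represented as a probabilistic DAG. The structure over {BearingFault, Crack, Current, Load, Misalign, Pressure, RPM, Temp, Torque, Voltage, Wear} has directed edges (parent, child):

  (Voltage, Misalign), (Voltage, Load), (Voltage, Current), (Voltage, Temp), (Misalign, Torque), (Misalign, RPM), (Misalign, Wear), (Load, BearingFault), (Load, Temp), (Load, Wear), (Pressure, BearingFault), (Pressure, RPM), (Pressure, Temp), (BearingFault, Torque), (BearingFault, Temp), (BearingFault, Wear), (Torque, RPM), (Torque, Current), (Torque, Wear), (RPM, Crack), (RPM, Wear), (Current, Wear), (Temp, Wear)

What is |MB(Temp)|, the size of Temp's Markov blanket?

A node's Markov blanket = Pa ∪ Ch ∪ (parents of Ch other than the node itself).
Children of Temp: Wear.
Temp's parents: BearingFault, Load, Pressure, Voltage.
For each child, the remaining parents (spouses of Temp):
  parents(Wear) \ {Temp} = {BearingFault, Current, Load, Misalign, RPM, Torque}.
MB(Temp) = {BearingFault, Current, Load, Misalign, Pressure, RPM, Torque, Voltage, Wear}, which has 9 nodes.

9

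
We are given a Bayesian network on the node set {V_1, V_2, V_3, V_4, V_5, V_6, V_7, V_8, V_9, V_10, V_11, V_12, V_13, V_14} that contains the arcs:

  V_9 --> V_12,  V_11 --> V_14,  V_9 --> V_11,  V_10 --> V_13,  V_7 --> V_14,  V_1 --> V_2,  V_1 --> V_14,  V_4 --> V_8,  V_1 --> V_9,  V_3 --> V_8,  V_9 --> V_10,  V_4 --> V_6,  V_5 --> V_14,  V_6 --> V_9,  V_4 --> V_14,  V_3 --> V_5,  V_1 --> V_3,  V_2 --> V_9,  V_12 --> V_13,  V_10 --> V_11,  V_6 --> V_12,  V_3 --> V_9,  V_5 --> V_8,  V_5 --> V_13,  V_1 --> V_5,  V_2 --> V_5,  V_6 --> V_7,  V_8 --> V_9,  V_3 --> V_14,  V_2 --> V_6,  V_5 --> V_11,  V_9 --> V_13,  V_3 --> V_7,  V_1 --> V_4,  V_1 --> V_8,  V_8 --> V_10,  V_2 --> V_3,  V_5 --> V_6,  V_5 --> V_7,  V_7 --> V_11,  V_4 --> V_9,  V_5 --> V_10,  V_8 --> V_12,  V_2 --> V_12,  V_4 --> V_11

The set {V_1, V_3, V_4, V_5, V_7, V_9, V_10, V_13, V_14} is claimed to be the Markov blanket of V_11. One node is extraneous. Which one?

V_11's parents: V_4, V_5, V_7, V_9, V_10.
V_11 has child V_14.
Other parents of V_11's children:
  parents(V_14) \ {V_11} = {V_1, V_3, V_4, V_5, V_7}.
MB(V_11) = {V_1, V_3, V_4, V_5, V_7, V_9, V_10, V_14}.
V_13 is neither a parent, child, nor co-parent of V_11, so it does not belong.

V_13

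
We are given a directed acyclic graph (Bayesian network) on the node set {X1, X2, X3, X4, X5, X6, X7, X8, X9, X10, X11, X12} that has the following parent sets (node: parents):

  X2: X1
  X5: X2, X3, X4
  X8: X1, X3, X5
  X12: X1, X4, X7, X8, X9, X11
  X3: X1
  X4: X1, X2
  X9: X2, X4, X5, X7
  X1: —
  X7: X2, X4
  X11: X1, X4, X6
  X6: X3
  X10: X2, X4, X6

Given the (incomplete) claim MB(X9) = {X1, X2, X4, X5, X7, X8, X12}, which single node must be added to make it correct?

X11

Recall MB(v) = parents ∪ children ∪ spouses, where spouses are the other parents of v's children.
X9 has parents X2, X4, X5, X7.
X9 has child X12.
Co-parents of X9 (other parents of its children):
  X12's other parents are X1, X4, X7, X8, X11.
MB(X9) = {X1, X2, X4, X5, X7, X8, X11, X12}.
Comparing with the claimed set, X11 is missing.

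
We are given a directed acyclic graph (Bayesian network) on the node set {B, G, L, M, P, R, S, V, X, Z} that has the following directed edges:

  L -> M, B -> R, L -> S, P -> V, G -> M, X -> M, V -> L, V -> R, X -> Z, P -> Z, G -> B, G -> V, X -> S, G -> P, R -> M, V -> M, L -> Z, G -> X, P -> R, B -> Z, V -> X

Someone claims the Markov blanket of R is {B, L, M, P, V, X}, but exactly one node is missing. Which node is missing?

Parents of R: B, P, V.
R has child M.
For each child, the remaining parents (spouses of R):
  M: G, L, V, X
MB(R) = {B, G, L, M, P, V, X}.
Comparing with the claimed set, G is missing.

G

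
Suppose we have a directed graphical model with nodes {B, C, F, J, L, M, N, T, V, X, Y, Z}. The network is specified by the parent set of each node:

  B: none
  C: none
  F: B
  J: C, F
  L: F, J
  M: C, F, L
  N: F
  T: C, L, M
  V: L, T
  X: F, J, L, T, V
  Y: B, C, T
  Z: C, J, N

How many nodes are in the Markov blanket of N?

4

Ch(N) = {Z}.
Pa(N) = {F}.
Other parents of N's children:
  Z: C, J
MB(N) = {C, F, J, Z}, which has 4 nodes.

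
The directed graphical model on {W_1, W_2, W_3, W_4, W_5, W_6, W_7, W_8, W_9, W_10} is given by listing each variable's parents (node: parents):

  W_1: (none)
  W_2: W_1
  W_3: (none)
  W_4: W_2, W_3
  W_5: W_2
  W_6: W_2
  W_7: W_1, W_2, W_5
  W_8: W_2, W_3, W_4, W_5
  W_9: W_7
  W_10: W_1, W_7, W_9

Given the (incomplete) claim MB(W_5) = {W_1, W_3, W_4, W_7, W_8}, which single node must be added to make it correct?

The Markov blanket of a node is its parents, its children, and the other parents of its children.
W_5's parents: W_2.
W_5's children: W_7, W_8.
Parents of each child, excluding W_5:
  W_7: W_1, W_2
  W_8: W_2, W_3, W_4
MB(W_5) = {W_1, W_2, W_3, W_4, W_7, W_8}.
Comparing with the claimed set, W_2 is missing.

W_2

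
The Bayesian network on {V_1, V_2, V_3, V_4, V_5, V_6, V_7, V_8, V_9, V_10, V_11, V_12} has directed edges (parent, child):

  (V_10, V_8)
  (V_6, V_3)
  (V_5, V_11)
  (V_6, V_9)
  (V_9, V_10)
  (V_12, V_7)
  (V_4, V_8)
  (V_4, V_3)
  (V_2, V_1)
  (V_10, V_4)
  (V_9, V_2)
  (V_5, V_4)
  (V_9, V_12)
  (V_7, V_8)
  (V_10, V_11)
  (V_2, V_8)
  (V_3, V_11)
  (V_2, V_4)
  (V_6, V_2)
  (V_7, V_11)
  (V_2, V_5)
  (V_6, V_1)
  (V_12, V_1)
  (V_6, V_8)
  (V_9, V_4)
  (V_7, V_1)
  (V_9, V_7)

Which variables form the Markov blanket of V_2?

{V_1, V_4, V_5, V_6, V_7, V_8, V_9, V_10, V_12}

Ch(V_2) = {V_1, V_4, V_5, V_8}.
V_2 has parents V_6, V_9.
Parents of each child, excluding V_2:
  V_5: —
  V_4: V_5, V_9, V_10
  V_8: V_4, V_6, V_7, V_10
  V_1: V_6, V_7, V_12
MB(V_2) = {V_1, V_4, V_5, V_6, V_7, V_8, V_9, V_10, V_12}.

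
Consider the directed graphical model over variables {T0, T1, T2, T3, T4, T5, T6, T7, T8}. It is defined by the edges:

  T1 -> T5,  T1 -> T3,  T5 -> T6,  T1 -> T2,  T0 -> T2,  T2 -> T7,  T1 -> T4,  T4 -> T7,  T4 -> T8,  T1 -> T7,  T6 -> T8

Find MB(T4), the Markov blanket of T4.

{T1, T2, T6, T7, T8}

The Markov blanket of a node is its parents, its children, and the other parents of its children.
Parents of T4: T1.
Ch(T4) = {T7, T8}.
For each child, the remaining parents (spouses of T4):
  T7's other parents are T1, T2.
  T8's other parent is T6.
MB(T4) = {T1, T2, T6, T7, T8}.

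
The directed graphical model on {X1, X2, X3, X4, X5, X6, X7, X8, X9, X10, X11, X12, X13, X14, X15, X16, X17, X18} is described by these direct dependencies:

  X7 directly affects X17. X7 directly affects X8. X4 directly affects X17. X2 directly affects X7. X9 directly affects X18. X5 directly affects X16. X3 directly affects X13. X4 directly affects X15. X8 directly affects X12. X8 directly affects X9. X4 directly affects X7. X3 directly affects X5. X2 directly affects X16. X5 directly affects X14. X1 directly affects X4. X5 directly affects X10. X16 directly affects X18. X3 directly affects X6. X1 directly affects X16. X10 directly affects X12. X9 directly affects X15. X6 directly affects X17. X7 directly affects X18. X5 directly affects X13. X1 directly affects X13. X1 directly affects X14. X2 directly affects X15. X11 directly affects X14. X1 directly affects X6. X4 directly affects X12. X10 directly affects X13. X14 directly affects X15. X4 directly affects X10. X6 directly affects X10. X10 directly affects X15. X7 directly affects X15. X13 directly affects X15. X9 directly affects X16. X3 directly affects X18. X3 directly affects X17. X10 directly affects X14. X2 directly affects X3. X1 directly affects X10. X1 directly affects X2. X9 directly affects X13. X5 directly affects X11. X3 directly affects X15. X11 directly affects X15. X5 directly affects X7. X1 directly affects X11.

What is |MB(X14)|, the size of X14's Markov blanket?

11

X14 has parents X1, X5, X10, X11.
X14 has child X15.
Co-parents of X14 (other parents of its children):
  X15: X2, X3, X4, X7, X9, X10, X11, X13
MB(X14) = {X1, X2, X3, X4, X5, X7, X9, X10, X11, X13, X15}, which has 11 nodes.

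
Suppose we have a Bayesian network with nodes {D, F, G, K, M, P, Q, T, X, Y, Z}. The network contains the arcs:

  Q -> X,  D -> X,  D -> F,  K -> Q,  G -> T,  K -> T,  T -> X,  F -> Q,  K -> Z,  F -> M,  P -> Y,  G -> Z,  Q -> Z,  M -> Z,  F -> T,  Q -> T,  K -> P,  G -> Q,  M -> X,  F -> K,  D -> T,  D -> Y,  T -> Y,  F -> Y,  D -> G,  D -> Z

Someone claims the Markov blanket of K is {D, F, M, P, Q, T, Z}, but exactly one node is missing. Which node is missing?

G

Pa(K) = {F}.
K has children P, Q, T, Z.
Other parents of K's children:
  P: no additional parents.
  Q's other parents are F, G.
  parents(T) \ {K} = {D, F, G, Q}.
  Z's other parents are D, G, M, Q.
MB(K) = {D, F, G, M, P, Q, T, Z}.
Comparing with the claimed set, G is missing.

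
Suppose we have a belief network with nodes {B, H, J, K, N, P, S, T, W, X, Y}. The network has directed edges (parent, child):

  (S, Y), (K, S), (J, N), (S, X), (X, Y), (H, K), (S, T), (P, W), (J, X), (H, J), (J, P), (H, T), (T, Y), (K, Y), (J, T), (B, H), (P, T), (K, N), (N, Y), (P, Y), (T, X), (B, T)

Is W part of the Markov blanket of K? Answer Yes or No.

The Markov blanket of a node is its parents, its children, and the other parents of its children.
K's parents: H.
K has children N, S, Y.
Parents of each child, excluding K:
  N's other parent is J.
  S has no other parent.
  Y also has parents N, P, S, T, X.
MB(K) = {H, J, N, P, S, T, X, Y}; W is not in this set.

No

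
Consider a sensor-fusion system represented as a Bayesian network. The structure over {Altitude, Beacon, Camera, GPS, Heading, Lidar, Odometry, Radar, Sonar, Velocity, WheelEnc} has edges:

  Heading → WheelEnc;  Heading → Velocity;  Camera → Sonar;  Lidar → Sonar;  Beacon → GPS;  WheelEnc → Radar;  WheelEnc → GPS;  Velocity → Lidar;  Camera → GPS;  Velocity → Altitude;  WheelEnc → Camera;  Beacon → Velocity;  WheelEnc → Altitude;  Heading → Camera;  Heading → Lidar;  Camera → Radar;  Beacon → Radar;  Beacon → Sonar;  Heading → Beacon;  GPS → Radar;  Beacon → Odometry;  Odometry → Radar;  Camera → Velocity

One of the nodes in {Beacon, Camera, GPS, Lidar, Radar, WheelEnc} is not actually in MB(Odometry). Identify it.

Children of Odometry: Radar.
Pa(Odometry) = {Beacon}.
Parents of each child, excluding Odometry:
  Radar: Beacon, Camera, GPS, WheelEnc
MB(Odometry) = {Beacon, Camera, GPS, Radar, WheelEnc}.
Lidar is neither a parent, child, nor co-parent of Odometry, so it does not belong.

Lidar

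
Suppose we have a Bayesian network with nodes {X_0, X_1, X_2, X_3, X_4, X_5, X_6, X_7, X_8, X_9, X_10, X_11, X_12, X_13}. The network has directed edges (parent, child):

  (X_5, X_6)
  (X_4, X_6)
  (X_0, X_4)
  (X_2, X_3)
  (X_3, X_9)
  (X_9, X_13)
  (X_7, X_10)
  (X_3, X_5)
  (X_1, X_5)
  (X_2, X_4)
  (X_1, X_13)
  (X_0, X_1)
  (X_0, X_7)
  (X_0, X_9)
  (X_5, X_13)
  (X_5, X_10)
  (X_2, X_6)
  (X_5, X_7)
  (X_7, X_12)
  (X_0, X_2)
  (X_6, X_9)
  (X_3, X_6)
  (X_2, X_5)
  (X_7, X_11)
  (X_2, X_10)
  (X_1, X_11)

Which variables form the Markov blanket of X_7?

{X_0, X_1, X_2, X_5, X_10, X_11, X_12}

X_7's children: X_10, X_11, X_12.
Parents of X_7: X_0, X_5.
Co-parents of X_7 (other parents of its children):
  X_10 also has parents X_2, X_5.
  parents(X_11) \ {X_7} = {X_1}.
  X_12 has no other parent.
MB(X_7) = {X_0, X_1, X_2, X_5, X_10, X_11, X_12}.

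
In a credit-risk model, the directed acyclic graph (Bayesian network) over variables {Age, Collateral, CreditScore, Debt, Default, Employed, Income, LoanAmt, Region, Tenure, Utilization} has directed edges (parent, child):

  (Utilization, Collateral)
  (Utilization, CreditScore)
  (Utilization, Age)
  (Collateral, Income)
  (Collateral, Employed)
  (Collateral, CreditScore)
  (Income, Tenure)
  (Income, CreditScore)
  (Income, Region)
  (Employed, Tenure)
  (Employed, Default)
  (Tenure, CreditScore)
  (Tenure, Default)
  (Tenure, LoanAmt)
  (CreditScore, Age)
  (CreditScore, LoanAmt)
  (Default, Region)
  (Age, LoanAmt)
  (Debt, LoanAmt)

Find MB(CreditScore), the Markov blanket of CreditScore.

{Age, Collateral, Debt, Income, LoanAmt, Tenure, Utilization}

The Markov blanket of a node is its parents, its children, and the other parents of its children.
CreditScore has parents Collateral, Income, Tenure, Utilization.
Children of CreditScore: Age, LoanAmt.
Other parents of CreditScore's children:
  parents(Age) \ {CreditScore} = {Utilization}.
  parents(LoanAmt) \ {CreditScore} = {Age, Debt, Tenure}.
So the Markov blanket of CreditScore is {Age, Collateral, Debt, Income, LoanAmt, Tenure, Utilization}.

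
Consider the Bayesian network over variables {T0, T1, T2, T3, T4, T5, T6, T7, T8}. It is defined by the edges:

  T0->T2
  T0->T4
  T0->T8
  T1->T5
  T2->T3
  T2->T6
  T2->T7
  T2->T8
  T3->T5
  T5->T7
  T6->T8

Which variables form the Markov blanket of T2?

{T0, T3, T5, T6, T7, T8}

Recall MB(v) = parents ∪ children ∪ spouses, where spouses are the other parents of v's children.
T2's parents: T0.
Ch(T2) = {T3, T6, T7, T8}.
Other parents of T2's children:
  T3 has no other parent.
  T6 has no other parent.
  T7's other parent is T5.
  parents(T8) \ {T2} = {T0, T6}.
MB(T2) = {T0, T3, T5, T6, T7, T8}.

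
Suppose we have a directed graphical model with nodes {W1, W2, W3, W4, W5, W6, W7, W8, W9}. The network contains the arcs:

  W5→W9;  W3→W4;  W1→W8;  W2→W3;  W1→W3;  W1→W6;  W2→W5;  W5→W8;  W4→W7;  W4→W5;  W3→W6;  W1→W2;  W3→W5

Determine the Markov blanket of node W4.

A node's Markov blanket = Pa ∪ Ch ∪ (parents of Ch other than the node itself).
Pa(W4) = {W3}.
W4's children: W5, W7.
Co-parents of W4 (other parents of its children):
  W5: W2, W3
  W7: —
So the Markov blanket of W4 is {W2, W3, W5, W7}.

{W2, W3, W5, W7}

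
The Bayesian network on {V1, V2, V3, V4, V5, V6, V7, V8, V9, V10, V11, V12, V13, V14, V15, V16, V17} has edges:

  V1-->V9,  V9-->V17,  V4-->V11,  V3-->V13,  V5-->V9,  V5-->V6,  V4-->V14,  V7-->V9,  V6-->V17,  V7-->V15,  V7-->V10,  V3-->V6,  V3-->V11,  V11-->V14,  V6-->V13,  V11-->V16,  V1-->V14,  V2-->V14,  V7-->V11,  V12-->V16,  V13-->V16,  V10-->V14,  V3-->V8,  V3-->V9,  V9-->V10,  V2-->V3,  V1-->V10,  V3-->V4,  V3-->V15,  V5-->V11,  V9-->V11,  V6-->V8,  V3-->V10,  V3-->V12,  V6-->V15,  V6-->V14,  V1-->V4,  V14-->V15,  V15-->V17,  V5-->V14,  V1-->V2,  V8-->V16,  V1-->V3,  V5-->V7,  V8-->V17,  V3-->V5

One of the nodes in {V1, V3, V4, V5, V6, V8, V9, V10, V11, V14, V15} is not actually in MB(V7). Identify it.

V8

The Markov blanket of a node is its parents, its children, and the other parents of its children.
Parents of V7: V5.
V7 has children V9, V10, V11, V15.
Co-parents of V7 (other parents of its children):
  parents(V9) \ {V7} = {V1, V3, V5}.
  parents(V10) \ {V7} = {V1, V3, V9}.
  parents(V11) \ {V7} = {V3, V4, V5, V9}.
  V15 also has parents V3, V6, V14.
MB(V7) = {V1, V3, V4, V5, V6, V9, V10, V11, V14, V15}.
V8 is neither a parent, child, nor co-parent of V7, so it does not belong.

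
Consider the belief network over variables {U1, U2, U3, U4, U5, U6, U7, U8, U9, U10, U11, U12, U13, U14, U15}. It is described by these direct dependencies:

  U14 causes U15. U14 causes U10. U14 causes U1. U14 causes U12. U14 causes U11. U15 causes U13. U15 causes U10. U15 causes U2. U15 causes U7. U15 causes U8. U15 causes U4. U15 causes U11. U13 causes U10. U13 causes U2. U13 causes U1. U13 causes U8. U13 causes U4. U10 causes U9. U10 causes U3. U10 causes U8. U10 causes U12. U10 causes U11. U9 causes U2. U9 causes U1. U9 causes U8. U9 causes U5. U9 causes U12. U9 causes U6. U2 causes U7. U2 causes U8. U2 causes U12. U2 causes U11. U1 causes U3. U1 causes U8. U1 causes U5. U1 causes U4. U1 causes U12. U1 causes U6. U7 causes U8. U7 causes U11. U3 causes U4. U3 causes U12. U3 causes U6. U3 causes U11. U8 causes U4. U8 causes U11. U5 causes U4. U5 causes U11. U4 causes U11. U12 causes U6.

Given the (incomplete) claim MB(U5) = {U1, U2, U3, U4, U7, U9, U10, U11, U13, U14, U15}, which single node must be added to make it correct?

Pa(U5) = {U1, U9}.
U5 has children U4, U11.
For each child, the remaining parents (spouses of U5):
  U4: U1, U3, U8, U13, U15
  U11: U2, U3, U4, U7, U8, U10, U14, U15
MB(U5) = {U1, U2, U3, U4, U7, U8, U9, U10, U11, U13, U14, U15}.
Comparing with the claimed set, U8 is missing.

U8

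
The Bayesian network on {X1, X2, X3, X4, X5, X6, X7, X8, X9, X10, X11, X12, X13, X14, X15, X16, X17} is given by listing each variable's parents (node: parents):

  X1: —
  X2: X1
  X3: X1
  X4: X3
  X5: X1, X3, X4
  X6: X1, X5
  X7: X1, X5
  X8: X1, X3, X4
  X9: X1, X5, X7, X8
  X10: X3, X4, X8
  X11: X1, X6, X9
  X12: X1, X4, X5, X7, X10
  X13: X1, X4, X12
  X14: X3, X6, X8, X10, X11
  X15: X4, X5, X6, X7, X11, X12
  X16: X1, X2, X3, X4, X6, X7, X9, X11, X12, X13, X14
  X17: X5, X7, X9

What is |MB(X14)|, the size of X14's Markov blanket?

X14 has child X16.
X14 has parents X3, X6, X8, X10, X11.
Parents of each child, excluding X14:
  X16: X1, X2, X3, X4, X6, X7, X9, X11, X12, X13
MB(X14) = {X1, X2, X3, X4, X6, X7, X8, X9, X10, X11, X12, X13, X16}, which has 13 nodes.

13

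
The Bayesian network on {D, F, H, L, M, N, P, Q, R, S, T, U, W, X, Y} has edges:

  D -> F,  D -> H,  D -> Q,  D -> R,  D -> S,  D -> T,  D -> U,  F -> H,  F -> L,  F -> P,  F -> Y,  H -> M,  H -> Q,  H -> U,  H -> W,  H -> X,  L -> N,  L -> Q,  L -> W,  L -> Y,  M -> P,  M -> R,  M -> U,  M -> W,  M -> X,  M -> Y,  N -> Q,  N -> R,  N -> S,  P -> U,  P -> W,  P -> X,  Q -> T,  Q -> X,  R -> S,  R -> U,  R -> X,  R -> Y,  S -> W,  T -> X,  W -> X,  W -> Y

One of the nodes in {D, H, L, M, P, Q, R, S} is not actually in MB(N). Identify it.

P

A node's Markov blanket = Pa ∪ Ch ∪ (parents of Ch other than the node itself).
Pa(N) = {L}.
Children of N: Q, R, S.
Co-parents of N (other parents of its children):
  Q: D, H, L
  R: D, M
  S: D, R
MB(N) = {D, H, L, M, Q, R, S}.
P is neither a parent, child, nor co-parent of N, so it does not belong.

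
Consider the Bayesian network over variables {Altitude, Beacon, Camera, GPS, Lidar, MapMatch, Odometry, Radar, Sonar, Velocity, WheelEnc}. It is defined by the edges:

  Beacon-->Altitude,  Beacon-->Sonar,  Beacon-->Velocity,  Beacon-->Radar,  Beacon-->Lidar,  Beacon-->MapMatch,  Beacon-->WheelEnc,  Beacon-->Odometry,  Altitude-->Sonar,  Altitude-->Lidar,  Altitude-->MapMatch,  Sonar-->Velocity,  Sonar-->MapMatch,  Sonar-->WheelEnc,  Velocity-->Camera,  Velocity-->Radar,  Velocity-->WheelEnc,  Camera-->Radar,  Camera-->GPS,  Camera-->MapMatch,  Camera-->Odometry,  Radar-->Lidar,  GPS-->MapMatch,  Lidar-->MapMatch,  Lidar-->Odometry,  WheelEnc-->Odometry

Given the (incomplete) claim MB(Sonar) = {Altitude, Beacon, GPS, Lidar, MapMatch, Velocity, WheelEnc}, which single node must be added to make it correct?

Camera

Ch(Sonar) = {MapMatch, Velocity, WheelEnc}.
Sonar has parents Altitude, Beacon.
Co-parents of Sonar (other parents of its children):
  Velocity's other parent is Beacon.
  MapMatch's other parents are Altitude, Beacon, Camera, GPS, Lidar.
  parents(WheelEnc) \ {Sonar} = {Beacon, Velocity}.
MB(Sonar) = {Altitude, Beacon, Camera, GPS, Lidar, MapMatch, Velocity, WheelEnc}.
Comparing with the claimed set, Camera is missing.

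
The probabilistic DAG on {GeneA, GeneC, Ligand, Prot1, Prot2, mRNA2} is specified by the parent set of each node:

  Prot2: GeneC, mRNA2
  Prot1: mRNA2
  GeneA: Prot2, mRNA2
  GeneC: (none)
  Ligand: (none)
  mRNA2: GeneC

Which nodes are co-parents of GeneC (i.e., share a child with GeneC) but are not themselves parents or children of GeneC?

Children of GeneC: Prot2, mRNA2.
  mRNA2: —
  Prot2: mRNA2
Excluding nodes already adjacent to GeneC (Prot2, mRNA2), the co-parent-only contribution is {}.

{}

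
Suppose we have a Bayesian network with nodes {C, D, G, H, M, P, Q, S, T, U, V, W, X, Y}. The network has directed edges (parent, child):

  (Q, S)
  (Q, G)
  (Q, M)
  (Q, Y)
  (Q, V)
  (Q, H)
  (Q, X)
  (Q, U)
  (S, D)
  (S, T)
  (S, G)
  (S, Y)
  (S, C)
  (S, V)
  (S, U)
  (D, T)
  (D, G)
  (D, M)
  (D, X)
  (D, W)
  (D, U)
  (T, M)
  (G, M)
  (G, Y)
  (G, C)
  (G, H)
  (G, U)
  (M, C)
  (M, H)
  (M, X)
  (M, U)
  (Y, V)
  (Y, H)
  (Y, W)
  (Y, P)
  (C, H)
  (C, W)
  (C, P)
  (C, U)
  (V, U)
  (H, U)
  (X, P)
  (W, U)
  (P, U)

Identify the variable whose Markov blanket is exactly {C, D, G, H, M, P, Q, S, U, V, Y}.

W

The target node must have every member of {C, D, G, H, M, P, Q, S, U, V, Y} as a parent, child, or co-parent, and no others.
Parents of W: C, D, Y; children: U; co-parents: C, D, G, H, M, P, Q, S, V.
These exactly cover the given set, so the node is W.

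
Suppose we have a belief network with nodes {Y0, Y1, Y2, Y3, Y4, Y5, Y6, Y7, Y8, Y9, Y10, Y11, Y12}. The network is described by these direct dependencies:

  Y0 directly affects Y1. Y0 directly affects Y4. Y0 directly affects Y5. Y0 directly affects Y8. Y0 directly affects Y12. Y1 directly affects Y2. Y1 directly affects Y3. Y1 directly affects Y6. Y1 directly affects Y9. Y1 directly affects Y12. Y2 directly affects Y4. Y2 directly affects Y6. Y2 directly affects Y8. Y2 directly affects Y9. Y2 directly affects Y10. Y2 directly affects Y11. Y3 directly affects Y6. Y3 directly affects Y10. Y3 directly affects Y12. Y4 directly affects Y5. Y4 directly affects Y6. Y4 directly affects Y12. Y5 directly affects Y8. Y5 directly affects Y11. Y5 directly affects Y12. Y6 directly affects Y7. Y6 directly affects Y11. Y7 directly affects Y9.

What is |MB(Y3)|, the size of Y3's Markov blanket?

8

Recall MB(v) = parents ∪ children ∪ spouses, where spouses are the other parents of v's children.
Pa(Y3) = {Y1}.
Y3's children: Y6, Y10, Y12.
Other parents of Y3's children:
  Y6's other parents are Y1, Y2, Y4.
  Y10's other parent is Y2.
  Y12 also has parents Y0, Y1, Y4, Y5.
MB(Y3) = {Y0, Y1, Y2, Y4, Y5, Y6, Y10, Y12}, which has 8 nodes.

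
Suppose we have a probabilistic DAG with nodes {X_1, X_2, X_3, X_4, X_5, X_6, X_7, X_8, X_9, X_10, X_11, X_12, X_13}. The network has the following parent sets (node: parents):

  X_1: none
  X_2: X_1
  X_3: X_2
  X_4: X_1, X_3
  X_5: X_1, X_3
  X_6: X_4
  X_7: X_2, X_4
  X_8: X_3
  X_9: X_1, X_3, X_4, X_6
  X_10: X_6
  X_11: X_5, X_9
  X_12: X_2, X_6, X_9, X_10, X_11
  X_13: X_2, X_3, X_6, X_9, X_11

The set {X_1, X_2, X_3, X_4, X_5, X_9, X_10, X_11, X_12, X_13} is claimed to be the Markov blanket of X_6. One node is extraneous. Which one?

Recall MB(v) = parents ∪ children ∪ spouses, where spouses are the other parents of v's children.
Pa(X_6) = {X_4}.
X_6's children: X_9, X_10, X_12, X_13.
Co-parents of X_6 (other parents of its children):
  parents(X_9) \ {X_6} = {X_1, X_3, X_4}.
  X_10 has no other parent.
  X_12 also has parents X_2, X_9, X_10, X_11.
  X_13's other parents are X_2, X_3, X_9, X_11.
MB(X_6) = {X_1, X_2, X_3, X_4, X_9, X_10, X_11, X_12, X_13}.
X_5 is neither a parent, child, nor co-parent of X_6, so it does not belong.

X_5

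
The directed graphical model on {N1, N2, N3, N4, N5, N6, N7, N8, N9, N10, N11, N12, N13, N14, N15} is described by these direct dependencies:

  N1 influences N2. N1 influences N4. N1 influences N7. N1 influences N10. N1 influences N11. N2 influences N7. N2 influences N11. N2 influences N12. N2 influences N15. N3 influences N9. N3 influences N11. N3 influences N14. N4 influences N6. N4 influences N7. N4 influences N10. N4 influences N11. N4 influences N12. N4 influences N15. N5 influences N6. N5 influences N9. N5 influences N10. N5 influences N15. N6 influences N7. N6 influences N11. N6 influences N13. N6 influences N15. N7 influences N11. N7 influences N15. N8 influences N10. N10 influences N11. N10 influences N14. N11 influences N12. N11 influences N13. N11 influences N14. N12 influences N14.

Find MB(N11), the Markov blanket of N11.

{N1, N2, N3, N4, N6, N7, N10, N12, N13, N14}

By definition, MB(N11) is built from N11's parents, N11's children, and the co-parents of N11.
N11's parents: N1, N2, N3, N4, N6, N7, N10.
Ch(N11) = {N12, N13, N14}.
Co-parents of N11 (other parents of its children):
  parents(N12) \ {N11} = {N2, N4}.
  parents(N13) \ {N11} = {N6}.
  N14's other parents are N3, N10, N12.
MB(N11) = {N1, N2, N3, N4, N6, N7, N10, N12, N13, N14}.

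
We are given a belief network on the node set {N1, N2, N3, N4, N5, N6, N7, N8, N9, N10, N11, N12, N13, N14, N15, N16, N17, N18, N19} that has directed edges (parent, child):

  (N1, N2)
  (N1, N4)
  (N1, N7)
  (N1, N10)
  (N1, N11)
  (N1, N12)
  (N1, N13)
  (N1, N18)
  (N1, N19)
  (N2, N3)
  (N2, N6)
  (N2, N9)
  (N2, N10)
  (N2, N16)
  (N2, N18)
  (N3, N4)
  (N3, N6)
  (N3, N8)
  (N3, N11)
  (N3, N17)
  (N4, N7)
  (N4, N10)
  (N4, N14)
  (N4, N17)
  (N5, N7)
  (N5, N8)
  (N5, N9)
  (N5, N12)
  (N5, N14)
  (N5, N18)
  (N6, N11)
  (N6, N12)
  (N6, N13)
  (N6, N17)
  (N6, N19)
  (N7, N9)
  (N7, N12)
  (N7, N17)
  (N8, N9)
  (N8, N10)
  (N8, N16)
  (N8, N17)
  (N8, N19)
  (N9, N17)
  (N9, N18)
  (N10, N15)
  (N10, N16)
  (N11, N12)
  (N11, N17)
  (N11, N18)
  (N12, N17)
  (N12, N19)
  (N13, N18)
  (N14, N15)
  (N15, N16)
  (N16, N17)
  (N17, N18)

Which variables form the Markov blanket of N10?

Recall MB(v) = parents ∪ children ∪ spouses, where spouses are the other parents of v's children.
N10's parents: N1, N2, N4, N8.
Ch(N10) = {N15, N16}.
Parents of each child, excluding N10:
  N15 also has parent N14.
  parents(N16) \ {N10} = {N2, N8, N15}.
MB(N10) = {N1, N2, N4, N8, N14, N15, N16}.

{N1, N2, N4, N8, N14, N15, N16}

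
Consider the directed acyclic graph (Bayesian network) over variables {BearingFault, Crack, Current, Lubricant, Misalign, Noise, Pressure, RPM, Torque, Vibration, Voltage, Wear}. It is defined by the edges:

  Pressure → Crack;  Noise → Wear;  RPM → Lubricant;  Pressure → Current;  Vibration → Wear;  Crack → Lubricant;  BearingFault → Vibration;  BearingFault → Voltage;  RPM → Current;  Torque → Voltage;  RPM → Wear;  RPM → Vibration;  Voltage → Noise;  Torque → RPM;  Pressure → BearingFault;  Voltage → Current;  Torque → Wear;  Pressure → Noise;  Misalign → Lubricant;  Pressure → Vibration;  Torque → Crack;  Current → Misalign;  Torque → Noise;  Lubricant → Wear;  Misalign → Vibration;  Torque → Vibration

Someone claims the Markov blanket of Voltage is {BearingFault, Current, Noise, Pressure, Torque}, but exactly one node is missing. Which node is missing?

Voltage's parents: BearingFault, Torque.
Children of Voltage: Current, Noise.
Parents of each child, excluding Voltage:
  Current: Pressure, RPM
  Noise: Pressure, Torque
MB(Voltage) = {BearingFault, Current, Noise, Pressure, RPM, Torque}.
Comparing with the claimed set, RPM is missing.

RPM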